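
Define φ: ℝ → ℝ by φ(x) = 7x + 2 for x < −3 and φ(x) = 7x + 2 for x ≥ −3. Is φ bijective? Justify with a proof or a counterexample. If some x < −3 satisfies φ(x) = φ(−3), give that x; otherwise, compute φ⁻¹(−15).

Both pieces are strictly increasing (slopes 7 and 7), so each is injective on its own interval.
The left piece maps (−∞, −3) onto (−∞, −19); the right piece maps [−3, ∞) onto [−19, ∞).
Since −19 = −19, the images partition ℝ: φ is injective and surjective, hence bijective.
Because the two images are disjoint, no x < −3 has φ(x) = φ(−3), so we compute φ⁻¹(−15): −15 lies in [−19, ∞), so solve 7x + 2 = −15: x = (−15 − 2)/7 = −17/7.

-17/7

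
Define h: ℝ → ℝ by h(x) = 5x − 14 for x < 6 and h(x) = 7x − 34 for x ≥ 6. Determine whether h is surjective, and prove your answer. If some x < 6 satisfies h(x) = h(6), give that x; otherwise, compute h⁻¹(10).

22/5

Both pieces are strictly increasing (slopes 5 and 7), so each is injective on its own interval.
The left piece maps (−∞, 6) onto (−∞, 16); the right piece maps [6, ∞) onto [8, ∞).
The union (−∞, 16) ∪ [8, ∞) covers ℝ, so h is surjective.
For the follow-up: the images overlap, so an x < 6 with h(x) = h(6) exists. h(6) = 8; solving 5x − 14 = 8 for x < 6 gives x = (8 + 14)/5 = 22/5.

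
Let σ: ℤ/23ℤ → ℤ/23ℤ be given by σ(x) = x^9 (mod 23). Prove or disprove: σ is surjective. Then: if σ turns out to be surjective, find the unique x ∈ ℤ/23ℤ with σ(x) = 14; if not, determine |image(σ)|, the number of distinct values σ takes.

Since 23 is prime, the nonzero elements of ℤ/23ℤ form a cyclic group of order 22.
As gcd(9, 22) = 1, raising to the 9th power is a bijection on this group: if u^9 ≡ v^9 then (uv^{−1})^9 = 1, and the only element of order dividing gcd(9, 22) = 1 is 1, so u = v.
With σ(0) = 0 this makes σ injective on all of ℤ/23ℤ, hence bijective (finite equal-size domain and codomain). In particular σ is surjective.
Since σ is surjective, we find the preimage of 14. The inverse of x ↦ x^9 on (ℤ/23ℤ)^× is x ↦ x^5, because 9·5 = 45 = 2·22 + 1 ≡ 1 (mod 22) and x^{22} = 1 for x ≠ 0 (Fermat). So σ⁻¹(14) = 14^5 mod 23.
Repeated squaring mod 23: 14^1 ≡ 14, 14^2 ≡ 14² = 196 ≡ 12, 14^4 ≡ 12² = 144 ≡ 6. Since 5 = 4 + 1, 14^5 ≡ 6·14: 6·14 = 84 ≡ 15. So 14^5 ≡ 15 (mod 23).
Hence σ⁻¹(14) = 15.

15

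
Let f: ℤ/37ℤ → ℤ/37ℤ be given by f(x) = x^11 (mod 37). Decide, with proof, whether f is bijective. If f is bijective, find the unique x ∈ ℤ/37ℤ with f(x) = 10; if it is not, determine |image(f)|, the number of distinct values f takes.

Since 37 is prime, the nonzero elements of ℤ/37ℤ form a cyclic group of order 36.
As gcd(11, 36) = 1, raising to the 11th power is a bijection on this group: if x_1^11 ≡ x_2^11 then (x_1x_2^{−1})^11 = 1, and the only element of order dividing gcd(11, 36) = 1 is 1, so x_1 = x_2.
With f(0) = 0 this makes f injective on all of ℤ/37ℤ, hence bijective (finite equal-size domain and codomain). In particular f is bijective.
Since f is bijective, we find the preimage of 10. The inverse of x ↦ x^11 on (ℤ/37ℤ)^× is x ↦ x^23, because 11·23 = 253 = 7·36 + 1 ≡ 1 (mod 36) and x^{36} = 1 for x ≠ 0 (Fermat). So f⁻¹(10) = 10^23 mod 37.
Repeated squaring mod 37: 10^1 ≡ 10, 10^2 ≡ 10² = 100 ≡ 26, 10^4 ≡ 26² = 676 ≡ 10, 10^8 ≡ 10² = 100 ≡ 26, 10^16 ≡ 26² = 676 ≡ 10. Since 23 = 16 + 4 + 2 + 1, 10^23 ≡ 10·10·26·10: 10·10 = 100 ≡ 26, then 26·26 = 676 ≡ 10, then 10·10 = 100 ≡ 26. So 10^23 ≡ 26 (mod 37).
Hence f⁻¹(10) = 26.

26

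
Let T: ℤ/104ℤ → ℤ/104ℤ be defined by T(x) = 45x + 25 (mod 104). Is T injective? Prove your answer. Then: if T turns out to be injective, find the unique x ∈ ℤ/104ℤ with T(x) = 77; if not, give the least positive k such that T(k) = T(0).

52

Recall: T is injective when T(x_1) = T(x_2) forces x_1 = x_2.
Suppose T(x_1) = T(x_2) in ℤ/104ℤ. Then 45x_1 + 25 ≡ 45x_2 + 25 (mod 104), hence 45(x_1 − x_2) ≡ 0 (mod 104).
Since gcd(45, 104) = 1, 45 is invertible modulo 104, so x_1 − x_2 ≡ 0 (mod 104), i.e. x_1 = x_2.
Therefore T is injective.
We now compute 45⁻¹ mod 104 explicitly. Euclid's algorithm: 104 = 2·45 + 14, 45 = 3·14 + 3, 14 = 4·3 + 2, 3 = 1·2 + 1; back-substituting gives 1 = 37·45 − 16·104, so 45⁻¹ ≡ 37 (mod 104).
Since T is injective, we find T⁻¹(77): we need 45x ≡ 77 − 25 ≡ 52 (mod 104). Using 45⁻¹ = 37: x ≡ 37·52 = 1924 = 18·104 + 52, so x = 52.
Check: T(52) = 45·52 + 25 = 2365 = 22·104 + 77 ≡ 77 (mod 104).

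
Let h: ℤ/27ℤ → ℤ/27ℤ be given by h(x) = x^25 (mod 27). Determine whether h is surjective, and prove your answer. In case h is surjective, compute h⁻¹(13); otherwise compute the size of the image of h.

19

h(0) = 0^25 = 0.
h(3): Repeated squaring mod 27: 3^1 ≡ 3, 3^2 ≡ 3² = 9, 3^4 ≡ 9² = 81 ≡ 0, 3^8 ≡ 0² = 0, 3^16 ≡ 0² = 0. Since 25 = 16 + 8 + 1, 3^25 ≡ 0·0·3: 0·0 = 0, then 0·3 = 0. So 3^25 ≡ 0 (mod 27).
So h(0) = h(3) = 0 while 0 ≠ 3, hence h is not injective.
A non-injective map from the 27-element set ℤ/27ℤ to itself takes at most 26 distinct values, so it cannot be surjective. Hence h is not surjective.
Since h is not surjective, we determine |image(h)|. Computing x^25 mod 27 for each x (by repeated squaring, reducing mod 27 at every step), the values h(0), h(1), …, h(26) are: 0, 1, 20, 0, 22, 14, 0, 16, 8, 0, 10, 2, 0, 4, 23, 0, 25, 17, 0, 19, 11, 0, 13, 5, 0, 7, 26.
The distinct values are {0, 1, 2, 4, 5, 7, 8, 10, 11, 13, 14, 16, 17, 19, 20, 22, 23, 25, 26}; there are 19 of them.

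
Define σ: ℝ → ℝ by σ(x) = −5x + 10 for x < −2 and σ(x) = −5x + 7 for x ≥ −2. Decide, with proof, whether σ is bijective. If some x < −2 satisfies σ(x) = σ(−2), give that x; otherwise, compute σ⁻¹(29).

Both pieces are strictly decreasing (slopes −5 and −5), so each is injective on its own interval.
The left piece maps (−∞, −2) onto (20, ∞); the right piece maps [−2, ∞) onto (−∞, 17].
The images leave a gap (20 has no preimage), so σ is not surjective, hence not bijective.
Because the two images are disjoint, no x < −2 has σ(x) = σ(−2), so we compute σ⁻¹(29): 29 lies in (20, ∞), so solve −5x + 10 = 29: x = (29 − 10)/(−5) = −19/5.

-19/5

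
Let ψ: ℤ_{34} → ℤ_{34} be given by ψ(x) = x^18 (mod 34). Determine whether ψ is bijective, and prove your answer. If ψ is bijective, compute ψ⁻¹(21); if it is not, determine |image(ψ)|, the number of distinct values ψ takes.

18

ψ(16): Repeated squaring mod 34: 16^1 ≡ 16, 16^2 ≡ 16² = 256 ≡ 18, 16^4 ≡ 18² = 324 ≡ 18, 16^8 ≡ 18² = 324 ≡ 18, 16^16 ≡ 18² = 324 ≡ 18. Since 18 = 16 + 2, 16^18 ≡ 18·18: 18·18 = 324 ≡ 18. So 16^18 ≡ 18 (mod 34).
ψ(18): Repeated squaring mod 34: 18^1 ≡ 18, 18^2 ≡ 18² = 324 ≡ 18, 18^4 ≡ 18² = 324 ≡ 18, 18^8 ≡ 18² = 324 ≡ 18, 18^16 ≡ 18² = 324 ≡ 18. Since 18 = 16 + 2, 18^18 ≡ 18·18: 18·18 = 324 ≡ 18. So 18^18 ≡ 18 (mod 34).
So ψ(16) = ψ(18) = 18 while 16 ≠ 18, therefore ψ is not injective, hence not bijective.
Since ψ is not bijective, we determine |image(ψ)|. Computing x^18 mod 34 for each x (by repeated squaring, reducing mod 34 at every step), the values ψ(0), ψ(1), …, ψ(33) are: 0, 1, 4, 9, 16, 25, 2, 15, 30, 13, 32, 19, 8, 33, 26, 21, 18, 17, 18, 21, 26, 33, 8, 19, 32, 13, 30, 15, 2, 25, 16, 9, 4, 1.
The distinct values are {0, 1, 2, 4, 8, 9, 13, 15, 16, 17, 18, 19, 21, 25, 26, 30, 32, 33}; there are 18 of them.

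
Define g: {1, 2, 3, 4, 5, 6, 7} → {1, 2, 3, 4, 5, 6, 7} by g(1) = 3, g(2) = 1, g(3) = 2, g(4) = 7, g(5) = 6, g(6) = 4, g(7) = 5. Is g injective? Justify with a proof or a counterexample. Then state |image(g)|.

7

The values g(1), …, g(7) are 3, 1, 2, 7, 6, 4, 5 — all distinct.
So g(u) = g(v) only when u = v, and g is injective.
The image of g is {1, 2, 3, 4, 5, 6, 7}, which has 7 elements.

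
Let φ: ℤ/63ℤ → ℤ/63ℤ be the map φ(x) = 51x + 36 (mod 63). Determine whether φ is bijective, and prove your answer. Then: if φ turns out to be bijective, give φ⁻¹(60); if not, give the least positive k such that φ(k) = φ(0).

We have gcd(51, 63) = 3 > 1. Taking a = 0 and b = 21: φ(0) = 36 and φ(21) = 51·21 + 36 = 1107 ≡ 36 (mod 63).
So φ(0) = φ(21) while 0 ≠ 21, so φ is not injective, hence not bijective.
Since φ is not bijective, we find the least positive k with φ(k) = φ(0): this means 51k ≡ 0 (mod 63), i.e. 63 ∣ 51k. Since gcd(51, 63) = 3, dividing through by 3 this holds exactly when 21 ∣ 17k, and as gcd(17, 21) = 1, exactly when 21 ∣ k.
The smallest positive such k is 21.

21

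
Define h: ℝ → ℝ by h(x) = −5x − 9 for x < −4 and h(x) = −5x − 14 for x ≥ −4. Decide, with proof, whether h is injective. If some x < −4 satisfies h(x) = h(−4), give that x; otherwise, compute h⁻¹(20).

-29/5

Both pieces are strictly decreasing (slopes −5 and −5), so each is injective on its own interval.
The left piece maps (−∞, −4) onto (11, ∞); the right piece maps [−4, ∞) onto (−∞, 6].
These images are disjoint, so no value is attained by both pieces. So h is injective.
Because the two images are disjoint, no x < −4 has h(x) = h(−4), so we compute h⁻¹(20): 20 lies in (11, ∞), so solve −5x − 9 = 20: x = (20 + 9)/(−5) = −29/5.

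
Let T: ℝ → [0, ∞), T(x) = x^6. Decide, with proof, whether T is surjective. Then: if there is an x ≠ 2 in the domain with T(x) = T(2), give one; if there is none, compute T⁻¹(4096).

For any y ∈ [0, ∞), x = y^{1/6} ∈ ℝ satisfies x^6 = y, so T is surjective.
For the follow-up, such an x exists: taking x = −2 ∈ ℝ gives T(−2) = 64 = T(2) with −2 ≠ 2.

-2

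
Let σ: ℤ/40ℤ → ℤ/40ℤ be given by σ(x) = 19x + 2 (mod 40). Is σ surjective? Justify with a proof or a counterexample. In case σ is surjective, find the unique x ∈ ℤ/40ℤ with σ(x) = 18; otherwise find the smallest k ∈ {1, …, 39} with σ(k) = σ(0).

24

Since gcd(19, 40) = 1, 19 is invertible modulo 40. Euclid's algorithm: 40 = 2·19 + 2, 19 = 9·2 + 1; back-substituting gives 1 = 19·19 − 9·40, so 19⁻¹ ≡ 19 (mod 40).
Then y ↦ 19(y − 2) is a two-sided inverse to σ, so every y ∈ ℤ/40ℤ has a preimage.
Hence σ is surjective.
Since σ is surjective, we find σ⁻¹(18): we need 19x ≡ 18 − 2 ≡ 16 (mod 40). Using 19⁻¹ = 19: x ≡ 19·16 = 304 = 7·40 + 24, so x = 24.
Check: σ(24) = 19·24 + 2 = 458 = 11·40 + 18 ≡ 18 (mod 40).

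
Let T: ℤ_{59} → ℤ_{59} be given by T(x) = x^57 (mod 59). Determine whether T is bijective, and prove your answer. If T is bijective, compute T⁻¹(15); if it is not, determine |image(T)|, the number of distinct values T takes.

Since 59 is prime, the nonzero elements of ℤ_{59} form a cyclic group of order 58.
As gcd(57, 58) = 1, raising to the 57th power is a bijection on this group: if s^57 ≡ t^57 then (st^{−1})^57 = 1, and the only element of order dividing gcd(57, 58) = 1 is 1, so s = t.
With T(0) = 0 this makes T injective on all of ℤ_{59}, hence bijective (finite equal-size domain and codomain). In particular T is bijective.
Since T is bijective, we find the preimage of 15. The inverse of x ↦ x^57 on (ℤ_{59})^× is x ↦ x^57, because 57·57 = 3249 = 56·58 + 1 ≡ 1 (mod 58) and x^{58} = 1 for x ≠ 0 (Fermat). So T⁻¹(15) = 15^57 mod 59.
Repeated squaring mod 59: 15^1 ≡ 15, 15^2 ≡ 15² = 225 ≡ 48, 15^4 ≡ 48² = 2304 ≡ 3, 15^8 ≡ 3² = 9, 15^16 ≡ 9² = 81 ≡ 22, 15^32 ≡ 22² = 484 ≡ 12. Since 57 = 32 + 16 + 8 + 1, 15^57 ≡ 12·22·9·15: 12·22 = 264 ≡ 28, then 28·9 = 252 ≡ 16, then 16·15 = 240 ≡ 4. So 15^57 ≡ 4 (mod 59).
Hence T⁻¹(15) = 4.

4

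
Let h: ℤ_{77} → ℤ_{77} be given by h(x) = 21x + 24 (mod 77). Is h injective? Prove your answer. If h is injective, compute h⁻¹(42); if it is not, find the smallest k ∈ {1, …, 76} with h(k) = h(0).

We have gcd(21, 77) = 7 > 1. Taking a = 0 and b = 11: h(0) = 24 and h(11) = 21·11 + 24 = 255 ≡ 24 (mod 77).
So h(0) = h(11) while 0 ≠ 11, hence h is not injective.
Since h is not injective, we find the least positive k with h(k) = h(0): this means 21k ≡ 0 (mod 77), i.e. 77 ∣ 21k. Since gcd(21, 77) = 7, dividing through by 7 this holds exactly when 11 ∣ 3k, and as gcd(3, 11) = 1, exactly when 11 ∣ k.
The smallest positive such k is 11.

11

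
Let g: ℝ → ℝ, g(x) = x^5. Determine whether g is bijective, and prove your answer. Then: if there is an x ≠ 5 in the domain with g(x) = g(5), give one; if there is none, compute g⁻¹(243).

3

On ℝ, x ↦ x^5 is strictly increasing (injective) and for any y ∈ ℝ the 5th root y^{1/5} lies in ℝ (surjective). So g is bijective.
Since x ↦ x^5 is strictly increasing on ℝ, it is injective there, so no x ≠ 5 in the domain has g(x) = g(5). We therefore compute g⁻¹(243) = 243^{1/5} = 3 (indeed 3^5 = 243).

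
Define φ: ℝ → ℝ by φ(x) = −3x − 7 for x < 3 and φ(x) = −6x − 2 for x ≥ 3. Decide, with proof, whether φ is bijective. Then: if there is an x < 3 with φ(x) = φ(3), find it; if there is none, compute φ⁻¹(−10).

1

Both pieces are strictly decreasing (slopes −3 and −6), so each is injective on its own interval.
The left piece maps (−∞, 3) onto (−16, ∞); the right piece maps [3, ∞) onto (−∞, −20].
The images leave a gap (−16 has no preimage), so φ is not surjective, hence not bijective.
Because the two images are disjoint, no x < 3 has φ(x) = φ(3), so we compute φ⁻¹(−10): −10 lies in (−16, ∞), so solve −3x − 7 = −10: x = (−10 + 7)/(−3) = 1.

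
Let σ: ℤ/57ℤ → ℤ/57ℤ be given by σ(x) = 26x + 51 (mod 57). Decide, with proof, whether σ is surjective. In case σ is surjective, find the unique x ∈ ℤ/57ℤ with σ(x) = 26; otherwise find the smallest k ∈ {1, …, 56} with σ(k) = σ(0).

10

Since gcd(26, 57) = 1, 26 is invertible modulo 57. Euclid's algorithm: 57 = 2·26 + 5, 26 = 5·5 + 1; back-substituting gives 1 = 11·26 − 5·57, so 26⁻¹ ≡ 11 (mod 57).
For any y ∈ ℤ/57ℤ, x = 11(y − 51) mod 57 satisfies σ(x) = 26·11(y − 51) + 51 ≡ y (since 26·11 ≡ 1 mod 57). So every y has a preimage.
Therefore σ is surjective.
Since σ is surjective, we find σ⁻¹(26): we need 26x ≡ 26 − 51 ≡ 32 (mod 57). Using 26⁻¹ = 11: x ≡ 11·32 = 352 = 6·57 + 10, so x = 10.
Check: σ(10) = 26·10 + 51 = 311 = 5·57 + 26 ≡ 26 (mod 57).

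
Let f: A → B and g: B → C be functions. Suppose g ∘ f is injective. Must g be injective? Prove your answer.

No. Take A = {0, 1, 2}, B = {0, 1, 2, 3, 4, 5}, C = {0, 1, 2, 3, 4, 5}, f(a) = a for each a ∈ A, and g(b) = 4 if b ∈ {4, 5} else g(b) = b.
Then g ∘ f = f is injective (A ⊂ B and f is the inclusion), but g(4) = g(5) = 4 with 4 ≠ 5, so g is not injective.

not injective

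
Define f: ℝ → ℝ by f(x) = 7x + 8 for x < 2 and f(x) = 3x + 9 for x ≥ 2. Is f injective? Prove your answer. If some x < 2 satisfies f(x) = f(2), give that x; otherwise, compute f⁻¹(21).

Both pieces are strictly increasing (slopes 7 and 3), so each is injective on its own interval.
The left piece maps (−∞, 2) onto (−∞, 22); the right piece maps [2, ∞) onto [15, ∞).
These images overlap. In particular f(2) = 15 (right piece), and solving 7x + 8 = 15 on the left piece gives x = 1 < 2.
So f(1) = f(2) with 1 ≠ 2, and f is not injective. This x = 1 is the requested value below 2.

1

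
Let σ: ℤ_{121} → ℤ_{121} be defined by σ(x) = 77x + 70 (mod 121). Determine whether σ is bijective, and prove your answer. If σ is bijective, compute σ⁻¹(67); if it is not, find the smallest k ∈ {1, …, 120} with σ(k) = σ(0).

11

By definition, σ is injective when σ(a) = σ(b) forces a = b.
We have gcd(77, 121) = 11 > 1. Taking a = 0 and b = 11: σ(0) = 70 and σ(11) = 77·11 + 70 = 917 ≡ 70 (mod 121).
So σ(0) = σ(11) while 0 ≠ 11, so σ is not injective, hence not bijective.
Since σ is not bijective, we find the least positive k with σ(k) = σ(0): this means 77k ≡ 0 (mod 121), i.e. 121 ∣ 77k. Since gcd(77, 121) = 11, dividing through by 11 this holds exactly when 11 ∣ 7k, and as gcd(7, 11) = 1, exactly when 11 ∣ k.
The smallest positive such k is 11.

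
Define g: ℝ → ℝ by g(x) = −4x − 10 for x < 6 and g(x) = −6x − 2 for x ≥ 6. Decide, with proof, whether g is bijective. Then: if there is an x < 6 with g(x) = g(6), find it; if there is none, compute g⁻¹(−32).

11/2

Both pieces are strictly decreasing (slopes −4 and −6), so each is injective on its own interval.
The left piece maps (−∞, 6) onto (−34, ∞); the right piece maps [6, ∞) onto (−∞, −38].
The images leave a gap (−34 has no preimage), so g is not surjective, hence not bijective.
Because the two images are disjoint, no x < 6 has g(x) = g(6), so we compute g⁻¹(−32): −32 lies in (−34, ∞), so solve −4x − 10 = −32: x = (−32 + 10)/(−4) = 11/2.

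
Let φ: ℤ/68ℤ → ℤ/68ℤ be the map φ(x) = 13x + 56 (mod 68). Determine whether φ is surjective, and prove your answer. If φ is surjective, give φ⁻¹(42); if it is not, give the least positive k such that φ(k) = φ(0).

46

Recall: surjectivity means every element of the codomain has a preimage under φ.
Since gcd(13, 68) = 1, 13 is invertible modulo 68. Euclid's algorithm: 68 = 5·13 + 3, 13 = 4·3 + 1; back-substituting gives 1 = 21·13 − 4·68, so 13⁻¹ ≡ 21 (mod 68).
For any y ∈ ℤ/68ℤ, x = 21(y − 56) mod 68 satisfies φ(x) = 13·21(y − 56) + 56 ≡ y (since 13·21 ≡ 1 mod 68). So every y has a preimage.
So φ is surjective.
Since φ is surjective, we find φ⁻¹(42): we need 13x ≡ 42 − 56 ≡ 54 (mod 68). Using 13⁻¹ = 21: x ≡ 21·54 = 1134 = 16·68 + 46, so x = 46.
Check: φ(46) = 13·46 + 56 = 654 = 9·68 + 42 ≡ 42 (mod 68).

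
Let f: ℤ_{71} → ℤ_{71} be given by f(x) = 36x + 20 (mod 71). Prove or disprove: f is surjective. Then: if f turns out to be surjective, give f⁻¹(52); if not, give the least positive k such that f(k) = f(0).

64

Recall: f is surjective if every y in the codomain equals f(x) for some x in the domain.
Since gcd(36, 71) = 1, 36 is invertible modulo 71. Euclid's algorithm: 71 = 1·36 + 35, 36 = 1·35 + 1; back-substituting gives 1 = 2·36 − 1·71, so 36⁻¹ ≡ 2 (mod 71).
For any y ∈ ℤ_{71}, x = 2(y − 20) mod 71 satisfies f(x) = 36·2(y − 20) + 20 ≡ y (since 36·2 ≡ 1 mod 71). So every y has a preimage.
Therefore f is surjective.
Since f is surjective, we compute f⁻¹(52): solve 36x + 20 ≡ 52 (mod 71), i.e. 36x ≡ 32 (mod 71).
Multiplying by 36⁻¹ = 2 gives x ≡ 2·32 = 64 ≡ 64 (mod 71).
Check: f(64) = 36·64 + 20 = 2324 = 32·71 + 52 ≡ 52 (mod 71).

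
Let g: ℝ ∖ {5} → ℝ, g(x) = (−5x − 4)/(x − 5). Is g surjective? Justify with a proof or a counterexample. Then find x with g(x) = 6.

26/11

If g(x) = −5, cross-multiplying gives 1(−5x − 4) = −5(x − 5), which simplifies to −4 = 25 — false.  So −5 has no preimage and g is not surjective.
Solving g(x) = 6: cross-multiplying gives −5x − 4 = 6(x − 5), which rearranges to −11x = −26, so x = 26/11.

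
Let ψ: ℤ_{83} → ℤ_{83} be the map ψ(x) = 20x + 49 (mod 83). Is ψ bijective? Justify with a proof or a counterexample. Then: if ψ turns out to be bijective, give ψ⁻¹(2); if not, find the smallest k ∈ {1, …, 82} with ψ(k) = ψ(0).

Recall: ψ is injective if ψ(a) = ψ(b) implies a = b.
Suppose ψ(a) = ψ(b) in ℤ_{83}. Then 20a + 49 ≡ 20b + 49 (mod 83), hence 20(a − b) ≡ 0 (mod 83).
Since gcd(20, 83) = 1, 20 is invertible modulo 83, therefore a − b ≡ 0 (mod 83), i.e. a = b.
We now compute 20⁻¹ mod 83 explicitly. Euclid's algorithm: 83 = 4·20 + 3, 20 = 6·3 + 2, 3 = 1·2 + 1; back-substituting gives 1 = 54·20 − 13·83, so 20⁻¹ ≡ 54 (mod 83).
For any y ∈ ℤ_{83}, x = 54(y − 49) mod 83 satisfies ψ(x) = 20·54(y − 49) + 49 ≡ y (since 20·54 ≡ 1 mod 83). So every y has a preimage.
Hence ψ is bijective.
Since ψ is bijective, we compute ψ⁻¹(2): solve 20x + 49 ≡ 2 (mod 83), i.e. 20x ≡ 36 (mod 83).
Multiplying by 20⁻¹ = 54 gives x ≡ 54·36 = 1944 = 23·83 + 35 ≡ 35 (mod 83).
Check: ψ(35) = 20·35 + 49 = 749 = 9·83 + 2 ≡ 2 (mod 83).

35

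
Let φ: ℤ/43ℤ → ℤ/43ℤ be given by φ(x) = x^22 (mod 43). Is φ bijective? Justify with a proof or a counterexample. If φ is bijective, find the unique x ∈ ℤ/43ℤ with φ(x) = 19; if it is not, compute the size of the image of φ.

22

φ(21): Repeated squaring mod 43: 21^1 ≡ 21, 21^2 ≡ 21² = 441 ≡ 11, 21^4 ≡ 11² = 121 ≡ 35, 21^8 ≡ 35² = 1225 ≡ 21, 21^16 ≡ 21² = 441 ≡ 11. Since 22 = 16 + 4 + 2, 21^22 ≡ 11·35·11: 11·35 = 385 ≡ 41, then 41·11 = 451 ≡ 21. So 21^22 ≡ 21 (mod 43).
φ(22): Repeated squaring mod 43: 22^1 ≡ 22, 22^2 ≡ 22² = 484 ≡ 11, 22^4 ≡ 11² = 121 ≡ 35, 22^8 ≡ 35² = 1225 ≡ 21, 22^16 ≡ 21² = 441 ≡ 11. Since 22 = 16 + 4 + 2, 22^22 ≡ 11·35·11: 11·35 = 385 ≡ 41, then 41·11 = 451 ≡ 21. So 22^22 ≡ 21 (mod 43).
So φ(21) = φ(22) = 21 while 21 ≠ 22, so φ is not injective, hence not bijective.
Since φ is not bijective, we determine |image(φ)|. Computing x^22 mod 43 for each x (by repeated squaring, reducing mod 43 at every step), the values φ(0), φ(1), …, φ(42) are: 0, 1, 41, 40, 4, 38, 6, 36, 35, 9, 10, 11, 31, 13, 14, 15, 16, 17, 25, 24, 23, 21, 21, 23, 24, 25, 17, 16, 15, 14, 13, 31, 11, 10, 9, 35, 36, 6, 38, 4, 40, 41, 1.
The distinct values are {0, 1, 4, 6, 9, 10, 11, 13, 14, 15, 16, 17, 21, 23, 24, 25, 31, 35, 36, 38, 40, 41}; there are 22 of them.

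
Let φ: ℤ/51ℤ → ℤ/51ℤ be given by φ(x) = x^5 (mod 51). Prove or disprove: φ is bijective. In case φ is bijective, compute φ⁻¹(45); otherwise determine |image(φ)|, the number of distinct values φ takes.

Computing x^5 mod 51 for each x (by repeated squaring, reducing mod 51 at every step), the values φ(0), φ(1), …, φ(50) are: 0, 1, 32, 39, 4, 14, 24, 28, 26, 42, 40, 44, 3, 13, 29, 36, 16, 17, 18, 49, 5, 21, 31, 41, 45, 43, 8, 6, 10, 20, 30, 46, 2, 33, 34, 35, 15, 22, 38, 48, 7, 11, 9, 25, 23, 27, 37, 47, 12, 19, 50.
Every element of ℤ/51ℤ appears exactly once in this list, so φ is a bijection, and in particular bijective.
Since φ is bijective, we read off the preimage of 45 from the same table: φ(24) = 45, so φ⁻¹(45) = 24.

24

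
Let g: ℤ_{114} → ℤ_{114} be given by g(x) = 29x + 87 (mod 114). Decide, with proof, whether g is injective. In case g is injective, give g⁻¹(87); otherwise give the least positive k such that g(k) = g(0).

Recall: g is injective if g(s) = g(t) implies s = t.
If g(s) = g(t), then 29s ≡ 29t (mod 114). Because gcd(29, 114) = 1, we may cancel 29 to get s ≡ t (mod 114).
Thus g is injective.
We now compute 29⁻¹ mod 114 explicitly. Euclid's algorithm: 114 = 3·29 + 27, 29 = 1·27 + 2, 27 = 13·2 + 1; back-substituting gives 1 = 59·29 − 15·114, so 29⁻¹ ≡ 59 (mod 114).
Since g is injective, we find g⁻¹(87): we need 29x ≡ 87 − 87 ≡ 0 (mod 114). Using 29⁻¹ = 59: x ≡ 59·0 = 0, so x = 0.
Check: g(0) = 29·0 + 87 = 87 ≡ 87 (mod 114).

0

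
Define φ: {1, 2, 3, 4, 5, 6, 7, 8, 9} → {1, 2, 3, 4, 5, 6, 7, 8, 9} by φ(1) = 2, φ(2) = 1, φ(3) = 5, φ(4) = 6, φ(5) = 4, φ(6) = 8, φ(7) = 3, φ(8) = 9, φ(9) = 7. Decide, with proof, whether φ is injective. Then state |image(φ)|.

The values φ(1), …, φ(9) are 2, 1, 5, 6, 4, 8, 3, 9, 7 — all distinct.
So φ(x_1) = φ(x_2) only when x_1 = x_2, and φ is injective.
The image of φ is {1, 2, 3, 4, 5, 6, 7, 8, 9}, which has 9 elements.

9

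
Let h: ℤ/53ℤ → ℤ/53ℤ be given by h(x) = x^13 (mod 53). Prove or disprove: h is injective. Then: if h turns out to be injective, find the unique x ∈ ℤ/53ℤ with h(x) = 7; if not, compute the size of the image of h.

h(2): Repeated squaring mod 53: 2^1 ≡ 2, 2^2 ≡ 2² = 4, 2^4 ≡ 4² = 16, 2^8 ≡ 16² = 256 ≡ 44. Since 13 = 8 + 4 + 1, 2^13 ≡ 44·16·2: 44·16 = 704 ≡ 15, then 15·2 = 30. So 2^13 ≡ 30 (mod 53).
h(3): Repeated squaring mod 53: 3^1 ≡ 3, 3^2 ≡ 3² = 9, 3^4 ≡ 9² = 81 ≡ 28, 3^8 ≡ 28² = 784 ≡ 42. Since 13 = 8 + 4 + 1, 3^13 ≡ 42·28·3: 42·28 = 1176 ≡ 10, then 10·3 = 30. So 3^13 ≡ 30 (mod 53).
So h(2) = h(3) = 30 while 2 ≠ 3, hence h is not injective.
Since h is not injective, we determine |image(h)|. Computing x^13 mod 53 for each x (by repeated squaring, reducing mod 53 at every step), the values h(0), h(1), …, h(52) are: 0, 1, 30, 30, 52, 23, 52, 52, 23, 52, 1, 52, 23, 1, 23, 1, 1, 52, 23, 30, 30, 23, 23, 23, 1, 52, 30, 23, 1, 52, 30, 30, 30, 23, 23, 30, 1, 52, 52, 30, 52, 30, 1, 52, 1, 30, 1, 1, 30, 1, 23, 23, 52.
The distinct values are {0, 1, 23, 30, 52}; there are 5 of them.

5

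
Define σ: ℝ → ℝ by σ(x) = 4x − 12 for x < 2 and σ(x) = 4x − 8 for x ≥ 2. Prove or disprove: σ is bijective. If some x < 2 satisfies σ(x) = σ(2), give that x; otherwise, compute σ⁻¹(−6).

Both pieces are strictly increasing (slopes 4 and 4), so each is injective on its own interval.
The left piece maps (−∞, 2) onto (−∞, −4); the right piece maps [2, ∞) onto [0, ∞).
The images leave a gap (−4 has no preimage), so σ is not surjective, hence not bijective.
Because the two images are disjoint, no x < 2 has σ(x) = σ(2), so we compute σ⁻¹(−6): −6 lies in (−∞, −4), so solve 4x − 12 = −6: x = (−6 + 12)/4 = 3/2.

3/2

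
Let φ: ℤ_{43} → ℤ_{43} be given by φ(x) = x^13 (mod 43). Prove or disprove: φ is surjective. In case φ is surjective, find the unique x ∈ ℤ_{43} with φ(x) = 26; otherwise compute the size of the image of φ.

30

Since 43 is prime, the nonzero elements of ℤ_{43} form a cyclic group of order 42.
As gcd(13, 42) = 1, raising to the 13th power is a bijection on this group: if s^13 ≡ t^13 then (st^{−1})^13 = 1, and the only element of order dividing gcd(13, 42) = 1 is 1, so s = t.
With φ(0) = 0 this makes φ injective on all of ℤ_{43}, hence bijective (finite equal-size domain and codomain). In particular φ is surjective.
Since φ is surjective, we find the preimage of 26. The inverse of x ↦ x^13 on (ℤ_{43})^× is x ↦ x^13, because 13·13 = 169 = 4·42 + 1 ≡ 1 (mod 42) and x^{42} = 1 for x ≠ 0 (Fermat). So φ⁻¹(26) = 26^13 mod 43.
Repeated squaring mod 43: 26^1 ≡ 26, 26^2 ≡ 26² = 676 ≡ 31, 26^4 ≡ 31² = 961 ≡ 15, 26^8 ≡ 15² = 225 ≡ 10. Since 13 = 8 + 4 + 1, 26^13 ≡ 10·15·26: 10·15 = 150 ≡ 21, then 21·26 = 546 ≡ 30. So 26^13 ≡ 30 (mod 43).
Hence φ⁻¹(26) = 30.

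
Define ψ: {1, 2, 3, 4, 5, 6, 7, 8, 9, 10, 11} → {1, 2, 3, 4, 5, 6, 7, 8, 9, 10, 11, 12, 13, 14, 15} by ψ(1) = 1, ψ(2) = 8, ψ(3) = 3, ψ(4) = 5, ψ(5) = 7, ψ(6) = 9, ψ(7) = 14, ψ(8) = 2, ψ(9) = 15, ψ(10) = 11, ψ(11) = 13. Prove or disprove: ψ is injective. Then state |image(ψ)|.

The values ψ(1), …, ψ(11) are 1, 8, 3, 5, 7, 9, 14, 2, 15, 11, 13 — all distinct.
So ψ(x_1) = ψ(x_2) only when x_1 = x_2, and ψ is injective.
The image of ψ is {1, 2, 3, 5, 7, 8, 9, 11, 13, 14, 15}, which has 11 elements.

11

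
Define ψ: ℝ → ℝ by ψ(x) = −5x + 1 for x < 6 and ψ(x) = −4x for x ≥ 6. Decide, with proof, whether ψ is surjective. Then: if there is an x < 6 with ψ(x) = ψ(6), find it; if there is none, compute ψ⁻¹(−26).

Both pieces are strictly decreasing (slopes −5 and −4), so each is injective on its own interval.
The left piece maps (−∞, 6) onto (−29, ∞); the right piece maps [6, ∞) onto (−∞, −24].
The union (−29, ∞) ∪ (−∞, −24] covers ℝ, so ψ is surjective.
For the follow-up: the images overlap, so an x < 6 with ψ(x) = ψ(6) exists. ψ(6) = −24; solving −5x + 1 = −24 for x < 6 gives x = (−24 − 1)/(−5) = 5.

5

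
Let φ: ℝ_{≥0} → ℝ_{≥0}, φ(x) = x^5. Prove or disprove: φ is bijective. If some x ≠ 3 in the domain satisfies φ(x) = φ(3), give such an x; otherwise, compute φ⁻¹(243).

On ℝ_{≥0}, x ↦ x^5 is strictly increasing (injective) and for any y ∈ ℝ_{≥0} the 5th root y^{1/5} lies in ℝ_{≥0} (surjective). So φ is bijective.
Since x ↦ x^5 is strictly increasing on ℝ_{≥0}, it is injective there, so no x ≠ 3 in the domain has φ(x) = φ(3). We therefore compute φ⁻¹(243) = 243^{1/5} = 3 (indeed 3^5 = 243).

3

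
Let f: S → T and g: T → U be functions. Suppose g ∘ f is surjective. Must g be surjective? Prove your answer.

surjective

Let c ∈ U. Since g ∘ f is surjective, some a ∈ S has g(f(a)) = c. Then b = f(a) ∈ T satisfies g(b) = c. So g is surjective.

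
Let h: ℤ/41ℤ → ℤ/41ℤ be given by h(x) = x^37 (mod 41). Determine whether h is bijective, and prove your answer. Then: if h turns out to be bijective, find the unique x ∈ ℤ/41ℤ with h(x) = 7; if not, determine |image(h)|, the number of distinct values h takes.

12

Since 41 is prime, the nonzero elements of ℤ/41ℤ form a cyclic group of order 40.
As gcd(37, 40) = 1, raising to the 37th power is a bijection on this group: if x_1^37 ≡ x_2^37 then (x_1x_2^{−1})^37 = 1, and the only element of order dividing gcd(37, 40) = 1 is 1, so x_1 = x_2.
With h(0) = 0 this makes h injective on all of ℤ/41ℤ, hence bijective (finite equal-size domain and codomain). In particular h is bijective.
Since h is bijective, we find the preimage of 7. The inverse of x ↦ x^37 on (ℤ/41ℤ)^× is x ↦ x^13, because 37·13 = 481 = 12·40 + 1 ≡ 1 (mod 40) and x^{40} = 1 for x ≠ 0 (Fermat). So h⁻¹(7) = 7^13 mod 41.
Repeated squaring mod 41: 7^1 ≡ 7, 7^2 ≡ 7² = 49 ≡ 8, 7^4 ≡ 8² = 64 ≡ 23, 7^8 ≡ 23² = 529 ≡ 37. Since 13 = 8 + 4 + 1, 7^13 ≡ 37·23·7: 37·23 = 851 ≡ 31, then 31·7 = 217 ≡ 12. So 7^13 ≡ 12 (mod 41).
Hence h⁻¹(7) = 12.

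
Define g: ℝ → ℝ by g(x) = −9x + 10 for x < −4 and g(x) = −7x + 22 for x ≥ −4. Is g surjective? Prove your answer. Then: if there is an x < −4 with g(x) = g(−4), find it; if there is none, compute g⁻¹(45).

Both pieces are strictly decreasing (slopes −9 and −7), so each is injective on its own interval.
The left piece maps (−∞, −4) onto (46, ∞); the right piece maps [−4, ∞) onto (−∞, 50].
The union (46, ∞) ∪ (−∞, 50] covers ℝ, so g is surjective.
For the follow-up: the images overlap, so an x < −4 with g(x) = g(−4) exists. g(−4) = 50; solving −9x + 10 = 50 for x < −4 gives x = (50 − 10)/(−9) = −40/9.

-40/9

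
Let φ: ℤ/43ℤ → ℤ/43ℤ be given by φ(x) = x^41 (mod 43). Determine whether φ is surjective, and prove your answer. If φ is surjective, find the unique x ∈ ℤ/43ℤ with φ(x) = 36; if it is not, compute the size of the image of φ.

Since 43 is prime, the nonzero elements of ℤ/43ℤ form a cyclic group of order 42.
As gcd(41, 42) = 1, raising to the 41st power is a bijection on this group: if a^41 ≡ b^41 then (ab^{−1})^41 = 1, and the only element of order dividing gcd(41, 42) = 1 is 1, so a = b.
With φ(0) = 0 this makes φ injective on all of ℤ/43ℤ, hence bijective (finite equal-size domain and codomain). In particular φ is surjective.
Since φ is surjective, we find the preimage of 36. The inverse of x ↦ x^41 on (ℤ/43ℤ)^× is x ↦ x^41, because 41·41 = 1681 = 40·42 + 1 ≡ 1 (mod 42) and x^{42} = 1 for x ≠ 0 (Fermat). So φ⁻¹(36) = 36^41 mod 43.
Repeated squaring mod 43: 36^1 ≡ 36, 36^2 ≡ 36² = 1296 ≡ 6, 36^4 ≡ 6² = 36, 36^8 ≡ 36² = 1296 ≡ 6, 36^16 ≡ 6² = 36, 36^32 ≡ 36² = 1296 ≡ 6. Since 41 = 32 + 8 + 1, 36^41 ≡ 6·6·36: 6·6 = 36, then 36·36 = 1296 ≡ 6. So 36^41 ≡ 6 (mod 43).
Hence φ⁻¹(36) = 6.

6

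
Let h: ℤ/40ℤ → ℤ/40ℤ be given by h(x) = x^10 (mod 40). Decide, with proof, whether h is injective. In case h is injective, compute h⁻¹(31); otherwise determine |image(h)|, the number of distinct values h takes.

h(4): Repeated squaring mod 40: 4^1 ≡ 4, 4^2 ≡ 4² = 16, 4^4 ≡ 16² = 256 ≡ 16, 4^8 ≡ 16² = 256 ≡ 16. Since 10 = 8 + 2, 4^10 ≡ 16·16: 16·16 = 256 ≡ 16. So 4^10 ≡ 16 (mod 40).
h(6): Repeated squaring mod 40: 6^1 ≡ 6, 6^2 ≡ 6² = 36, 6^4 ≡ 36² = 1296 ≡ 16, 6^8 ≡ 16² = 256 ≡ 16. Since 10 = 8 + 2, 6^10 ≡ 16·36: 16·36 = 576 ≡ 16. So 6^10 ≡ 16 (mod 40).
So h(4) = h(6) = 16 while 4 ≠ 6, therefore h is not injective.
Since h is not injective, we determine |image(h)|. Computing x^10 mod 40 for each x (by repeated squaring, reducing mod 40 at every step), the values h(0), h(1), …, h(39) are: 0, 1, 24, 9, 16, 25, 16, 9, 24, 1, 0, 1, 24, 9, 16, 25, 16, 9, 24, 1, 0, 1, 24, 9, 16, 25, 16, 9, 24, 1, 0, 1, 24, 9, 16, 25, 16, 9, 24, 1.
The distinct values are {0, 1, 9, 16, 24, 25}; there are 6 of them.

6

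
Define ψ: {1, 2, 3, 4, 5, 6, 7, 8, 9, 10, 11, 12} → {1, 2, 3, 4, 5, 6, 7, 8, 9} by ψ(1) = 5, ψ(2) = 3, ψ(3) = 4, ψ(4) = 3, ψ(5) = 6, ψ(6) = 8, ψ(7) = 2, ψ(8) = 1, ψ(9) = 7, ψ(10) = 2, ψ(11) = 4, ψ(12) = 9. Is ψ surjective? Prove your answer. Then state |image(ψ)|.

9

Every element of the codomain has a preimage: 1 = ψ(8), 2 = ψ(7), 3 = ψ(2), 4 = ψ(3), 5 = ψ(1), 6 = ψ(5), 7 = ψ(9), 8 = ψ(6), 9 = ψ(12).
So ψ is surjective.
The image of ψ is {1, 2, 3, 4, 5, 6, 7, 8, 9}, which has 9 elements.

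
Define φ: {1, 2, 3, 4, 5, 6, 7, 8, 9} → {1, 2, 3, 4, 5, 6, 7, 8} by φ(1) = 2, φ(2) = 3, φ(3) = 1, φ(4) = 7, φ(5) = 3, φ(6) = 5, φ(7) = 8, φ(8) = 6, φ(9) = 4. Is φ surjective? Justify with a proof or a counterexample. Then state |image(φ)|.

Every element of the codomain has a preimage: 1 = φ(3), 2 = φ(1), 3 = φ(2), 4 = φ(9), 5 = φ(6), 6 = φ(8), 7 = φ(4), 8 = φ(7).
So φ is surjective.
The image of φ is {1, 2, 3, 4, 5, 6, 7, 8}, which has 8 elements.

8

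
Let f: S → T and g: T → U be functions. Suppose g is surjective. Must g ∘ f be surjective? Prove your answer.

No. Take S = {1}, T = U = {1, 2, 3, 4}, f(1) = 1, and g = identity (surjective).
Then (g ∘ f)(1) = 1, and 4 ∈ U has no preimage under g ∘ f, so g ∘ f is not surjective.

not surjective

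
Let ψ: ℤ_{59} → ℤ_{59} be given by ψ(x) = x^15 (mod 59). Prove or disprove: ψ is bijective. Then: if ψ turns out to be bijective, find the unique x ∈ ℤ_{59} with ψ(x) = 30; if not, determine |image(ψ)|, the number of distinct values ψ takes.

Since 59 is prime, the nonzero elements of ℤ_{59} form a cyclic group of order 58.
As gcd(15, 58) = 1, raising to the 15th power is a bijection on this group: if u^15 ≡ v^15 then (uv^{−1})^15 = 1, and the only element of order dividing gcd(15, 58) = 1 is 1, so u = v.
With ψ(0) = 0 this makes ψ injective on all of ℤ_{59}, hence bijective (finite equal-size domain and codomain). In particular ψ is bijective.
Since ψ is bijective, we find the preimage of 30. The inverse of x ↦ x^15 on (ℤ_{59})^× is x ↦ x^31, because 15·31 = 465 = 8·58 + 1 ≡ 1 (mod 58) and x^{58} = 1 for x ≠ 0 (Fermat). So ψ⁻¹(30) = 30^31 mod 59.
Repeated squaring mod 59: 30^1 ≡ 30, 30^2 ≡ 30² = 900 ≡ 15, 30^4 ≡ 15² = 225 ≡ 48, 30^8 ≡ 48² = 2304 ≡ 3, 30^16 ≡ 3² = 9. Since 31 = 16 + 8 + 4 + 2 + 1, 30^31 ≡ 9·3·48·15·30: 9·3 = 27, then 27·48 = 1296 ≡ 57, then 57·15 = 855 ≡ 29, then 29·30 = 870 ≡ 44. So 30^31 ≡ 44 (mod 59).
Hence ψ⁻¹(30) = 44.

44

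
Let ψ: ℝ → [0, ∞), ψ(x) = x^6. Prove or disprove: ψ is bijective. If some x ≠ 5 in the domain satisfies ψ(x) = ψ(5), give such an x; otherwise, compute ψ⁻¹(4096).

-5

ψ(5) = 15625 = (−5)^6 = ψ(−5) (since 6 is even), with 5 ≠ −5. So ψ is not injective, hence not bijective.
For the follow-up, such an x exists: taking x = −5 ∈ ℝ gives ψ(−5) = 15625 = ψ(5) with −5 ≠ 5.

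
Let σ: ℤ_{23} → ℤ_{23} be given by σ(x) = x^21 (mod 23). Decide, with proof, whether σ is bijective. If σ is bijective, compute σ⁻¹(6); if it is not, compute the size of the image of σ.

4

Since 23 is prime, the nonzero elements of ℤ_{23} form a cyclic group of order 22.
As gcd(21, 22) = 1, raising to the 21st power is a bijection on this group: if s^21 ≡ t^21 then (st^{−1})^21 = 1, and the only element of order dividing gcd(21, 22) = 1 is 1, so s = t.
With σ(0) = 0 this makes σ injective on all of ℤ_{23}, hence bijective (finite equal-size domain and codomain). In particular σ is bijective.
Since σ is bijective, we find the preimage of 6. The inverse of x ↦ x^21 on (ℤ_{23})^× is x ↦ x^21, because 21·21 = 441 = 20·22 + 1 ≡ 1 (mod 22) and x^{22} = 1 for x ≠ 0 (Fermat). So σ⁻¹(6) = 6^21 mod 23.
Repeated squaring mod 23: 6^1 ≡ 6, 6^2 ≡ 6² = 36 ≡ 13, 6^4 ≡ 13² = 169 ≡ 8, 6^8 ≡ 8² = 64 ≡ 18, 6^16 ≡ 18² = 324 ≡ 2. Since 21 = 16 + 4 + 1, 6^21 ≡ 2·8·6: 2·8 = 16, then 16·6 = 96 ≡ 4. So 6^21 ≡ 4 (mod 23).
Hence σ⁻¹(6) = 4.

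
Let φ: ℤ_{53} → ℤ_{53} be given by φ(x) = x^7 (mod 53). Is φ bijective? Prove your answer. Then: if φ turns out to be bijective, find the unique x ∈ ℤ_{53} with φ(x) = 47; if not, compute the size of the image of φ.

Since 53 is prime, the nonzero elements of ℤ_{53} form a cyclic group of order 52.
As gcd(7, 52) = 1, raising to the 7th power is a bijection on this group: if x_1^7 ≡ x_2^7 then (x_1x_2^{−1})^7 = 1, and the only element of order dividing gcd(7, 52) = 1 is 1, so x_1 = x_2.
With φ(0) = 0 this makes φ injective on all of ℤ_{53}, hence bijective (finite equal-size domain and codomain). In particular φ is bijective.
Since φ is bijective, we find the preimage of 47. The inverse of x ↦ x^7 on (ℤ_{53})^× is x ↦ x^15, because 7·15 = 105 = 2·52 + 1 ≡ 1 (mod 52) and x^{52} = 1 for x ≠ 0 (Fermat). So φ⁻¹(47) = 47^15 mod 53.
Repeated squaring mod 53: 47^1 ≡ 47, 47^2 ≡ 47² = 2209 ≡ 36, 47^4 ≡ 36² = 1296 ≡ 24, 47^8 ≡ 24² = 576 ≡ 46. Since 15 = 8 + 4 + 2 + 1, 47^15 ≡ 46·24·36·47: 46·24 = 1104 ≡ 44, then 44·36 = 1584 ≡ 47, then 47·47 = 2209 ≡ 36. So 47^15 ≡ 36 (mod 53).
Hence φ⁻¹(47) = 36.

36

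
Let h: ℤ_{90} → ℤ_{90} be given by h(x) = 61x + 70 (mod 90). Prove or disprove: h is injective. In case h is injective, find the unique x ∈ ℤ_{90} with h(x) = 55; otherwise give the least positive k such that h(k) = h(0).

Suppose h(a) = h(b) in ℤ_{90}. Then 61a + 70 ≡ 61b + 70 (mod 90), thus 61(a − b) ≡ 0 (mod 90).
Since gcd(61, 90) = 1, 61 is invertible modulo 90, hence a − b ≡ 0 (mod 90), i.e. a = b.
Therefore h is injective.
We now compute 61⁻¹ mod 90 explicitly. Euclid's algorithm: 90 = 1·61 + 29, 61 = 2·29 + 3, 29 = 9·3 + 2, 3 = 1·2 + 1; back-substituting gives 1 = 31·61 − 21·90, so 61⁻¹ ≡ 31 (mod 90).
Since h is injective, we compute h⁻¹(55): solve 61x + 70 ≡ 55 (mod 90), i.e. 61x ≡ 75 (mod 90).
Multiplying by 61⁻¹ = 31 gives x ≡ 31·75 = 2325 = 25·90 + 75 ≡ 75 (mod 90).
Check: h(75) = 61·75 + 70 = 4645 = 51·90 + 55 ≡ 55 (mod 90).

75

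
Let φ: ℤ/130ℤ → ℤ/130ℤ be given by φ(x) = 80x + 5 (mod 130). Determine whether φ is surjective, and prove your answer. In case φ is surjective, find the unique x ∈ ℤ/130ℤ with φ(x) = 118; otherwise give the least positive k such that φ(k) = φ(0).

13

Since gcd(80, 130) = 10, we have 80x ≡ 0 (mod 10) for all x, so φ(x) ≡ 5 (mod 10).
But 0 ≢ 5 (mod 10), so 0 ∈ ℤ/130ℤ has no preimage. So φ is not surjective.
Since φ is not surjective, we find the least positive k with φ(k) = φ(0): this means 80k ≡ 0 (mod 130), i.e. 130 ∣ 80k. Since gcd(80, 130) = 10, dividing through by 10 this holds exactly when 13 ∣ 8k, and as gcd(8, 13) = 1, exactly when 13 ∣ k.
The smallest positive such k is 13.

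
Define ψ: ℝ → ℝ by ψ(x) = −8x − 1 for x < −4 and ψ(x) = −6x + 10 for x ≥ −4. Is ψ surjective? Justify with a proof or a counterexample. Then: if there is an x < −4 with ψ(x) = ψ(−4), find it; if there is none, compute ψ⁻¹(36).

-35/8

Both pieces are strictly decreasing (slopes −8 and −6), so each is injective on its own interval.
The left piece maps (−∞, −4) onto (31, ∞); the right piece maps [−4, ∞) onto (−∞, 34].
The union (31, ∞) ∪ (−∞, 34] covers ℝ, so ψ is surjective.
For the follow-up: the images overlap, so an x < −4 with ψ(x) = ψ(−4) exists. ψ(−4) = 34; solving −8x − 1 = 34 for x < −4 gives x = (34 + 1)/(−8) = −35/8.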